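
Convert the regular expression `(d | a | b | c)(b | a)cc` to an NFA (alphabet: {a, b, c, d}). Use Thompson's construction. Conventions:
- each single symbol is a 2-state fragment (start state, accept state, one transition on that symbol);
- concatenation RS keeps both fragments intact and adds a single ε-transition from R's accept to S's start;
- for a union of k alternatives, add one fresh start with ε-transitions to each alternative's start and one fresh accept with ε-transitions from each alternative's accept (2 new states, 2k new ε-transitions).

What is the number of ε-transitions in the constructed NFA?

15

Per subexpression:
Each of the 8 symbol leaves contributes 0 ε-transitions.
  d | a | b | c : 8 ε-transitions
  b | a : 4 ε-transitions
  (d | a | b | c)(b | a)cc : 15 ε-transitions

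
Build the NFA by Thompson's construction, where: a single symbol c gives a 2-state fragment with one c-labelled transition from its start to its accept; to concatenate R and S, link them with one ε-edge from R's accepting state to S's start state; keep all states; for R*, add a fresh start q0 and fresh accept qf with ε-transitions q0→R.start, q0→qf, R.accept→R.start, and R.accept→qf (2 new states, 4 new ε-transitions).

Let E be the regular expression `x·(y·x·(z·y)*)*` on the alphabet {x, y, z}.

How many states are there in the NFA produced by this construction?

14

Recursing over subexpressions:
Each of the 5 symbol leaves contributes a 2-state fragment.
  z·y : 4 states
  (z·y)* : 6 states
  y·x·(z·y)* : 10 states
  (y·x·(z·y)*)* : 12 states
  x·(y·x·(z·y)*)* : 14 states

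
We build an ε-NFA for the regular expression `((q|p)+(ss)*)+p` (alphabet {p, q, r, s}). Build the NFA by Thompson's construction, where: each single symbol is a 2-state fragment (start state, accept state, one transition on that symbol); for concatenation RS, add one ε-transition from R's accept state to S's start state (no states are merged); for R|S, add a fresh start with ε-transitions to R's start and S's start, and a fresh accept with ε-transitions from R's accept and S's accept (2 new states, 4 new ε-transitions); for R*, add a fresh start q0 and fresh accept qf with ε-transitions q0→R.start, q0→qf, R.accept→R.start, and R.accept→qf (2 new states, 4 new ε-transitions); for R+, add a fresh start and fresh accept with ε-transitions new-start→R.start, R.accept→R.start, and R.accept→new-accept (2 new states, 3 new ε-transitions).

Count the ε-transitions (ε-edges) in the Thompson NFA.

17

Recursing over subexpressions:
Each of the 5 symbol leaves contributes 0 ε-transitions.
  q|p : 4 ε-transitions
  (q|p)+ : 7 ε-transitions
  ss : 1 ε-transition
  (ss)* : 5 ε-transitions
  (q|p)+(ss)* : 13 ε-transitions
  ((q|p)+(ss)*)+ : 16 ε-transitions
  ((q|p)+(ss)*)+p : 17 ε-transitions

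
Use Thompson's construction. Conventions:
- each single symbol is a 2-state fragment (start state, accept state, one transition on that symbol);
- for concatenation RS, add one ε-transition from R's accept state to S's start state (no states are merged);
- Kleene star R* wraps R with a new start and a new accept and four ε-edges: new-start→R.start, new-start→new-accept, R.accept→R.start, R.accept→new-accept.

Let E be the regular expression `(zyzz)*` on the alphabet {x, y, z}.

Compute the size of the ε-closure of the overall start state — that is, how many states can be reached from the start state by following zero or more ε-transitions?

3

Work bottom-up. For each fragment F, track |ε-closure(F.start)| and whether F's accept lies in that closure (i.e. whether F accepts ε). A single-symbol fragment has closure size 1 and does not accept ε.
  zyzz — |ε-closure| equals the left operand's closure size = 1 (its accept is not ε-reachable, so the closure stops there)
  (zyzz)* — the star's fresh start ε-reaches both the body's start and the fresh accept: |ε-closure| = 2 + 1 = 3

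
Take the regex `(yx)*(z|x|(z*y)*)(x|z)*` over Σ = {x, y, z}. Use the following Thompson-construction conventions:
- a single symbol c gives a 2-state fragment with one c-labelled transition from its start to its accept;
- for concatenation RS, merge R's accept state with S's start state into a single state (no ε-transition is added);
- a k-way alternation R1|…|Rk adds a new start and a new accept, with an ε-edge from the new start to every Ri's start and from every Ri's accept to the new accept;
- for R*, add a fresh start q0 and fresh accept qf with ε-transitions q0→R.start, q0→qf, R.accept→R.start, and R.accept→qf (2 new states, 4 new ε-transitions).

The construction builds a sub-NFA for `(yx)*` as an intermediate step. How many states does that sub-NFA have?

Fragment for `(yx)*`:
Each of the 2 symbol leaves contributes a 2-state fragment.
  yx = 3 states
  (yx)* = 5 states

5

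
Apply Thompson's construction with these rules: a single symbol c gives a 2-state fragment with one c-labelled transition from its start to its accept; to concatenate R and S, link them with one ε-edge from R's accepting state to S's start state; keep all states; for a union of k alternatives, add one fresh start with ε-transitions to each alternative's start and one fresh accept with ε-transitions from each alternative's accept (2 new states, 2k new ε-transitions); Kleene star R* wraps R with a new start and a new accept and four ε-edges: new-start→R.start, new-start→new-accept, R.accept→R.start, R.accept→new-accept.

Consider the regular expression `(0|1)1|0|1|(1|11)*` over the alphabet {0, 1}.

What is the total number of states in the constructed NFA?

By structural recursion:
Each of the 8 symbol leaves contributes a 2-state fragment.
  0|1 : 6 states
  (0|1)1 : 8 states
  11 : 4 states
  1|11 : 8 states
  (1|11)* : 10 states
  (0|1)1|0|1|(1|11)* : 24 states

24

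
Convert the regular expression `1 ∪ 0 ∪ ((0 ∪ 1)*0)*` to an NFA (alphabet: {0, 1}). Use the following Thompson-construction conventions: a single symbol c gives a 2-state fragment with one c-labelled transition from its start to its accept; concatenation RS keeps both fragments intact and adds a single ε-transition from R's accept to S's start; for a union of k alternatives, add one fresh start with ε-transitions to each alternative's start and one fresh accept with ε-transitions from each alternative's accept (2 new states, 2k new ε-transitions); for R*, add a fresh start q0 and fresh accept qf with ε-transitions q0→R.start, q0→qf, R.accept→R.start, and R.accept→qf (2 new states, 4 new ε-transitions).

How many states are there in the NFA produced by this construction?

Building bottom-up:
Each of the 5 symbol leaves contributes a 2-state fragment.
  0 ∪ 1 : 6 states
  (0 ∪ 1)* : 8 states
  (0 ∪ 1)*0 : 10 states
  ((0 ∪ 1)*0)* : 12 states
  1 ∪ 0 ∪ ((0 ∪ 1)*0)* : 18 states

18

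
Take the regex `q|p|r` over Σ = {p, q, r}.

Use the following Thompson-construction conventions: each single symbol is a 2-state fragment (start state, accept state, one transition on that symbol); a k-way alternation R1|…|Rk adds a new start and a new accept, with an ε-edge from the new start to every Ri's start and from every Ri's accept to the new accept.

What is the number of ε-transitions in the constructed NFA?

6

Per subexpression:
Each of the 3 symbol leaves contributes 0 ε-transitions.
  q|p|r — 6 ε-transitions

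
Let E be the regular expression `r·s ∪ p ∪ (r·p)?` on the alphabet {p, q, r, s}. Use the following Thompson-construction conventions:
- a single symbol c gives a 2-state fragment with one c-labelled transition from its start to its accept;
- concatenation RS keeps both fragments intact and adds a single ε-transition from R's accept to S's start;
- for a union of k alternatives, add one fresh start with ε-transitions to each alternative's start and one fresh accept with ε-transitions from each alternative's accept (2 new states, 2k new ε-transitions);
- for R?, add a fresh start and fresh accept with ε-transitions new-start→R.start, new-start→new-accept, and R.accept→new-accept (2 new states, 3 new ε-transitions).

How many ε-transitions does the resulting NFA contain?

Bottom-up over the parse tree:
Each of the 5 symbol leaves contributes 0 ε-transitions.
  r·s : 1 ε-transition
  r·p : 1 ε-transition
  (r·p)? : 4 ε-transitions
  r·s ∪ p ∪ (r·p)? : 11 ε-transitions

11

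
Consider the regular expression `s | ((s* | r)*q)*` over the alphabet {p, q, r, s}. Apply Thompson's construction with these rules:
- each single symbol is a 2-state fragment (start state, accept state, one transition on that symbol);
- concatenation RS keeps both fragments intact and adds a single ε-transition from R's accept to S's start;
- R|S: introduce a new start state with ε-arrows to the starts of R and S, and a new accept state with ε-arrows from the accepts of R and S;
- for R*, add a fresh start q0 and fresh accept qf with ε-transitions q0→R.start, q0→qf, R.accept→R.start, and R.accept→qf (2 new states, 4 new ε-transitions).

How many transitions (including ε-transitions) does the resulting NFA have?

25

Building bottom-up:
Each of the 4 symbol leaves contributes 1 transition (1 symbol, 0 ε).
  s* = 5 transitions (1 symbol, 4 ε)
  s* | r = 10 transitions (2 symbol, 8 ε)
  (s* | r)* = 14 transitions (2 symbol, 12 ε)
  (s* | r)*q = 16 transitions (3 symbol, 13 ε)
  ((s* | r)*q)* = 20 transitions (3 symbol, 17 ε)
  s | ((s* | r)*q)* = 25 transitions (4 symbol, 21 ε)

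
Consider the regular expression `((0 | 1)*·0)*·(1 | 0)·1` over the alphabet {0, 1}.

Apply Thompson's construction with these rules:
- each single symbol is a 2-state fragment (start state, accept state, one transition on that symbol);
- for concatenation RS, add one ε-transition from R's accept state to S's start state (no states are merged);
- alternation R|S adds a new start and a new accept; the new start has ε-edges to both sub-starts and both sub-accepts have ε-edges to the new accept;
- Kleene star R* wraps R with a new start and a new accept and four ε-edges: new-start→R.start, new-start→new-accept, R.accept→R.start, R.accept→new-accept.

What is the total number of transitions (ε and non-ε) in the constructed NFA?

25

By structural recursion:
Each of the 6 symbol leaves contributes 1 transition (1 symbol, 0 ε).
  0 | 1 → 6 transitions (2 symbol, 4 ε)
  (0 | 1)* → 10 transitions (2 symbol, 8 ε)
  (0 | 1)*·0 → 12 transitions (3 symbol, 9 ε)
  ((0 | 1)*·0)* → 16 transitions (3 symbol, 13 ε)
  1 | 0 → 6 transitions (2 symbol, 4 ε)
  ((0 | 1)*·0)*·(1 | 0)·1 → 25 transitions (6 symbol, 19 ε)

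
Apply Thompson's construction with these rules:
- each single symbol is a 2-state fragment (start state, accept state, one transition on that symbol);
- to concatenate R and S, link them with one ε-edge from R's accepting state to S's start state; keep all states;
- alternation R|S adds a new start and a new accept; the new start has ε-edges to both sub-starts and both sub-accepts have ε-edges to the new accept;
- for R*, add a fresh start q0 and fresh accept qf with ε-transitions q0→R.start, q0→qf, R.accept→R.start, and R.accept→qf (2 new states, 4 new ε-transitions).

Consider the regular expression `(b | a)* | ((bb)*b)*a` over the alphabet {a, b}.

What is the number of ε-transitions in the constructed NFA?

By structural recursion:
Each of the 6 symbol leaves contributes 0 ε-transitions.
  b | a : 4 ε-transitions
  (b | a)* : 8 ε-transitions
  bb : 1 ε-transition
  (bb)* : 5 ε-transitions
  (bb)*b : 6 ε-transitions
  ((bb)*b)* : 10 ε-transitions
  ((bb)*b)*a : 11 ε-transitions
  (b | a)* | ((bb)*b)*a : 23 ε-transitions

23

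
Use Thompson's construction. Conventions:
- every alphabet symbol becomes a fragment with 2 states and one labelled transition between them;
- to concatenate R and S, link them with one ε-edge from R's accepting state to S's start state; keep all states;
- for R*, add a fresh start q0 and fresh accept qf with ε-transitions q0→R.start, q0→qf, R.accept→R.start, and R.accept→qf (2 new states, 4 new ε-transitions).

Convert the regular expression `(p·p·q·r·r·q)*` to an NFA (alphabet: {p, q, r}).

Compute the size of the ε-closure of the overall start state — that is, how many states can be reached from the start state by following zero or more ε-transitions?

3

Compute the ε-closure size of each fragment's start state recursively; a symbol fragment's start has no outgoing ε-edge, so its closure is just itself (size 1).
  p·p·q·r·r·q : C equals the left operand's closure size = 1 (its accept is not ε-reachable, so the closure stops there)
  (p·p·q·r·r·q)* : C = 1 (new start) + 1 (body) + 1 (new accept) = 3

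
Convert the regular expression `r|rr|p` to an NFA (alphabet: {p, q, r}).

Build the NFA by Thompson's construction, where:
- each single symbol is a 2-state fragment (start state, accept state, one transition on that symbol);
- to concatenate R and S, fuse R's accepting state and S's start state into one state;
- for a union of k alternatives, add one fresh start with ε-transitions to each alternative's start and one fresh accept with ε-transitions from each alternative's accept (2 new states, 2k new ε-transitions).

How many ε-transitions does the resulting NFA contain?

Bottom-up over the parse tree:
Each of the 4 symbol leaves contributes 0 ε-transitions.
  rr : 0 ε-transitions
  r|rr|p : 6 ε-transitions

6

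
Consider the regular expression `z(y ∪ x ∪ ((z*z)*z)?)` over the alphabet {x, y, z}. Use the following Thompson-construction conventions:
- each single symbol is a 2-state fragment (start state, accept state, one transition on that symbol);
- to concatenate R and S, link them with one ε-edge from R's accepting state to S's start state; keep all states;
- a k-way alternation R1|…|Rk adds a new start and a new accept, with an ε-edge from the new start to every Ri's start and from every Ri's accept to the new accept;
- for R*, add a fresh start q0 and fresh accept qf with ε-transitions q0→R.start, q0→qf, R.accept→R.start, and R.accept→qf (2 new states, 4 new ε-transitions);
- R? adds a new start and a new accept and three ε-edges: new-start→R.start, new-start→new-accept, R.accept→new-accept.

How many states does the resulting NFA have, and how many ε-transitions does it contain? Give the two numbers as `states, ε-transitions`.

By structural recursion:
Each of the 6 symbol leaves contributes 2 states and 0 ε-transitions.
  z* : 4 states, 4 ε-transitions
  z*z : 6 states, 5 ε-transitions
  (z*z)* : 8 states, 9 ε-transitions
  (z*z)*z : 10 states, 10 ε-transitions
  ((z*z)*z)? : 12 states, 13 ε-transitions
  y ∪ x ∪ ((z*z)*z)? : 18 states, 19 ε-transitions
  z(y ∪ x ∪ ((z*z)*z)?) : 20 states, 20 ε-transitions

20, 20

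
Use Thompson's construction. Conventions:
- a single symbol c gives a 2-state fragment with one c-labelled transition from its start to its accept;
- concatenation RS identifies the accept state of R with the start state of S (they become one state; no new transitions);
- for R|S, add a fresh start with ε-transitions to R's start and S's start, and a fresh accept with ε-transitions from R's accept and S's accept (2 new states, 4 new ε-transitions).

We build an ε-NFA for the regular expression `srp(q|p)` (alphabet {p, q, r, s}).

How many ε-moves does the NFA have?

4

Bottom-up over the parse tree:
Each of the 5 symbol leaves contributes 0 ε-transitions.
  q|p : 4 ε-transitions
  srp(q|p) : 4 ε-transitions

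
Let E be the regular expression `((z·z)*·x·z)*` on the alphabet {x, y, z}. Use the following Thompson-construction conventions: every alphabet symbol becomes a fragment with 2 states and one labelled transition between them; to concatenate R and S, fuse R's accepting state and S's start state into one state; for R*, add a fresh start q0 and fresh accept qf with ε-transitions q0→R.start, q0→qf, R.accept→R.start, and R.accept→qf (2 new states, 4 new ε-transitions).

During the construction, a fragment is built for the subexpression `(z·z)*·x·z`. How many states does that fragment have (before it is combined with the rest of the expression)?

Fragment for `(z·z)*·x·z`:
Each of the 4 symbol leaves contributes a 2-state fragment.
  z·z = 3 states
  (z·z)* = 5 states
  (z·z)*·x·z = 7 states

7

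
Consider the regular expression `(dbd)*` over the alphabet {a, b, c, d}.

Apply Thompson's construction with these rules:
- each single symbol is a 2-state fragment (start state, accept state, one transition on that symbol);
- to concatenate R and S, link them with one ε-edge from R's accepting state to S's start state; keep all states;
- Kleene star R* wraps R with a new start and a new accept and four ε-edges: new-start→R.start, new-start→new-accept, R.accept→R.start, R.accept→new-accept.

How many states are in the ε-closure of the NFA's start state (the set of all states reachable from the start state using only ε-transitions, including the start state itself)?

3

Compute the ε-closure size of each fragment's start state recursively; a symbol fragment's start has no outgoing ε-edge, so its closure is just itself (size 1).
  dbd → same as the first factor's closure: C = 1
  (dbd)* → C = 1 (new start) + 1 (body) + 1 (new accept) = 3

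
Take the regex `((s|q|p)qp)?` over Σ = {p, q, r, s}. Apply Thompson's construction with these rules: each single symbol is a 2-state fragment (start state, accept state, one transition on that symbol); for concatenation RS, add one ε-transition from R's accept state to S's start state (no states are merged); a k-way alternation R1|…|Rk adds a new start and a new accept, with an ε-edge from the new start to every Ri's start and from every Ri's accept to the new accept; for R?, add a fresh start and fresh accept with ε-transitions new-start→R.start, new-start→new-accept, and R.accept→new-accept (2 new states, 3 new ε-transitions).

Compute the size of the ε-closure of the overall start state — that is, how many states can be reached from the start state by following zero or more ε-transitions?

6

Compute the ε-closure size of each fragment's start state recursively; a symbol fragment's start has no outgoing ε-edge, so its closure is just itself (size 1).
  s|q|p : new start ε-reaches every alternative's start; none of them accept ε, so the new accept is not reached: C = 1 + 1 + 1 + 1 = 4
  (s|q|p)qp : same as the first factor's closure: C = 4
  ((s|q|p)qp)? : new start has ε-edges to the inner start and to the new accept, so C = 2 + 4 = 6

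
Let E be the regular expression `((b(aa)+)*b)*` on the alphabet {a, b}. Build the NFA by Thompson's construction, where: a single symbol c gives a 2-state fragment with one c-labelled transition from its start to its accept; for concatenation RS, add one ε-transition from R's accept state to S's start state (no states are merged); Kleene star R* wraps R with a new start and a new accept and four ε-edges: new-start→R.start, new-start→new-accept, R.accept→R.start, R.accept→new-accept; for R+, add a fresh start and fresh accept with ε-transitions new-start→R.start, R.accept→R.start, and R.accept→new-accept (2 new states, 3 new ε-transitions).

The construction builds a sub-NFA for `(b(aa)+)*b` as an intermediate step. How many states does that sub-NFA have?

Fragment for `(b(aa)+)*b`:
Each of the 4 symbol leaves contributes a 2-state fragment.
  aa = 4 states
  (aa)+ = 6 states
  b(aa)+ = 8 states
  (b(aa)+)* = 10 states
  (b(aa)+)*b = 12 states

12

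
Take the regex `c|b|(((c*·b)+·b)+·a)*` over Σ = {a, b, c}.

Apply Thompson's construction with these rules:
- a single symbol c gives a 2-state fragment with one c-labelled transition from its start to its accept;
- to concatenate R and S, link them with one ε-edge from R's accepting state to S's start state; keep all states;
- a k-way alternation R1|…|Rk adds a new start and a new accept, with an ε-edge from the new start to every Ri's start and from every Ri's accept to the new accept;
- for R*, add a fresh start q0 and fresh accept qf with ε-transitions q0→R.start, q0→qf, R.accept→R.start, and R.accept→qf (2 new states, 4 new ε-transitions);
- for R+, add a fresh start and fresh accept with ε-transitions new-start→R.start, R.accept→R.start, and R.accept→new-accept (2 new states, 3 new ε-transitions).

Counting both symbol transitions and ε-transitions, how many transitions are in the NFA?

Building bottom-up:
Each of the 6 symbol leaves contributes 1 transition (1 symbol, 0 ε).
  c* → 5 transitions (1 symbol, 4 ε)
  c*·b → 7 transitions (2 symbol, 5 ε)
  (c*·b)+ → 10 transitions (2 symbol, 8 ε)
  (c*·b)+·b → 12 transitions (3 symbol, 9 ε)
  ((c*·b)+·b)+ → 15 transitions (3 symbol, 12 ε)
  ((c*·b)+·b)+·a → 17 transitions (4 symbol, 13 ε)
  (((c*·b)+·b)+·a)* → 21 transitions (4 symbol, 17 ε)
  c|b|(((c*·b)+·b)+·a)* → 29 transitions (6 symbol, 23 ε)

29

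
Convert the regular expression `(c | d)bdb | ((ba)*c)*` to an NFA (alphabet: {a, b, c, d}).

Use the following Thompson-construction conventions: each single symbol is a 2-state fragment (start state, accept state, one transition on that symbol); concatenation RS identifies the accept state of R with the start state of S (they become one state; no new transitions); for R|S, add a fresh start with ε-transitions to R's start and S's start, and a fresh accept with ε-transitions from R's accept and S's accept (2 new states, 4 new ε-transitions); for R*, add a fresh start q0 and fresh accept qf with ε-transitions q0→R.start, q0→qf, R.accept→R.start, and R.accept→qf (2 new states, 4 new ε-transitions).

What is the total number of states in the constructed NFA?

19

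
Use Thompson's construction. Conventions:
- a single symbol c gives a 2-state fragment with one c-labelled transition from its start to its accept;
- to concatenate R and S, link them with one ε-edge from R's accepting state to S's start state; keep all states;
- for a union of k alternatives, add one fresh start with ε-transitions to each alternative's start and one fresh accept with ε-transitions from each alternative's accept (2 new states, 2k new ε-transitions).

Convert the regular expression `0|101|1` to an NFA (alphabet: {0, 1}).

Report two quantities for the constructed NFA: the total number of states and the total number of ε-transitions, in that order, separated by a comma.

12, 8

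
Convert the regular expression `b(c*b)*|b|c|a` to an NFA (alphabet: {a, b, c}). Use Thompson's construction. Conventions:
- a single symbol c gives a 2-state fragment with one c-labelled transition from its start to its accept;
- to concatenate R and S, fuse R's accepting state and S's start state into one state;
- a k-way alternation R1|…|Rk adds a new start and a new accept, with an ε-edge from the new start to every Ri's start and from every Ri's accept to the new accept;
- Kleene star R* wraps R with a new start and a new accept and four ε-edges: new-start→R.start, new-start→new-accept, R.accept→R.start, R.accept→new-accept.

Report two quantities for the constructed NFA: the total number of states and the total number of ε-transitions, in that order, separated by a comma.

16, 16

Bottom-up over the parse tree:
Each of the 6 symbol leaves contributes 2 states and 0 ε-transitions.
  c* : 4 states, 4 ε-transitions
  c*b : 5 states, 4 ε-transitions
  (c*b)* : 7 states, 8 ε-transitions
  b(c*b)* : 8 states, 8 ε-transitions
  b(c*b)*|b|c|a : 16 states, 16 ε-transitions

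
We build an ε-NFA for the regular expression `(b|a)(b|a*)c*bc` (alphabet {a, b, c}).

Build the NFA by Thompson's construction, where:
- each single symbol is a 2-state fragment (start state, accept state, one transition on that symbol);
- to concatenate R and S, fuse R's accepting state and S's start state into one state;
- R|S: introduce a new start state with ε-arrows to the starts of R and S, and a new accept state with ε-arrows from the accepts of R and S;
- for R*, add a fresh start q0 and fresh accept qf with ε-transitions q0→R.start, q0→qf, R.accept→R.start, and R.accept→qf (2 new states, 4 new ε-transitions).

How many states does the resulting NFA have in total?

18

Bottom-up over the parse tree:
Each of the 7 symbol leaves contributes a 2-state fragment.
  b|a : 6 states
  a* : 4 states
  b|a* : 8 states
  c* : 4 states
  (b|a)(b|a*)c*bc : 18 states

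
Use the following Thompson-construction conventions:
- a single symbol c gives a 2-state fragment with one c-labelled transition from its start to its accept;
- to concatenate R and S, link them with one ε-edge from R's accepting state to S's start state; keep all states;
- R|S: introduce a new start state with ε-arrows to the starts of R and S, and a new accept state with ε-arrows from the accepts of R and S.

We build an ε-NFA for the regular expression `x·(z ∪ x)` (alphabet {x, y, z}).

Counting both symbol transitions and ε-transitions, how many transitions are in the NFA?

Bottom-up over the parse tree:
Each of the 3 symbol leaves contributes 1 transition (1 symbol, 0 ε).
  z ∪ x : 6 transitions (2 symbol, 4 ε)
  x·(z ∪ x) : 8 transitions (3 symbol, 5 ε)

8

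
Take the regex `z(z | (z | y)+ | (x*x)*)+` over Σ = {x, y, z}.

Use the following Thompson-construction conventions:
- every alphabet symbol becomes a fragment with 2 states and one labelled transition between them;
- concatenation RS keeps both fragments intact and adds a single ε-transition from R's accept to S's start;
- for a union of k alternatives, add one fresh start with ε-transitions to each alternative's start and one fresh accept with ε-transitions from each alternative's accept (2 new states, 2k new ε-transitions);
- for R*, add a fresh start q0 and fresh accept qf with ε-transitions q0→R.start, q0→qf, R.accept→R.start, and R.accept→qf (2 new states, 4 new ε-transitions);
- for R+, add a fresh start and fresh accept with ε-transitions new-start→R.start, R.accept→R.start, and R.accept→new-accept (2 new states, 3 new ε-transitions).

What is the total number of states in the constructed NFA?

24

Bottom-up over the parse tree:
Each of the 6 symbol leaves contributes a 2-state fragment.
  z | y — 6 states
  (z | y)+ — 8 states
  x* — 4 states
  x*x — 6 states
  (x*x)* — 8 states
  z | (z | y)+ | (x*x)* — 20 states
  (z | (z | y)+ | (x*x)*)+ — 22 states
  z(z | (z | y)+ | (x*x)*)+ — 24 states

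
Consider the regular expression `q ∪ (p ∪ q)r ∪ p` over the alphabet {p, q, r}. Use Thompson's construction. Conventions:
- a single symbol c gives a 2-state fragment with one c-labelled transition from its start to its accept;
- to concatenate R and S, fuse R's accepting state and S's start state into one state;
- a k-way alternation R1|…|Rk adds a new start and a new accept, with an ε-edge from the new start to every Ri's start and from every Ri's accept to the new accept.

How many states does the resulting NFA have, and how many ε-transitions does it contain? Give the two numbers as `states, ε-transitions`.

Bottom-up over the parse tree:
Each of the 5 symbol leaves contributes 2 states and 0 ε-transitions.
  p ∪ q — 6 states, 4 ε-transitions
  (p ∪ q)r — 7 states, 4 ε-transitions
  q ∪ (p ∪ q)r ∪ p — 13 states, 10 ε-transitions

13, 10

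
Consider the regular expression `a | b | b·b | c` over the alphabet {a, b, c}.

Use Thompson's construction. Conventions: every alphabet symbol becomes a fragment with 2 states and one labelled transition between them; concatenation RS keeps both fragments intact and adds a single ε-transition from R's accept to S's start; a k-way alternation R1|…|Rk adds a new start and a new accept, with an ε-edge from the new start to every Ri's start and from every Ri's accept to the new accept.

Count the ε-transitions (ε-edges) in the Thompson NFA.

9

Building bottom-up:
Each of the 5 symbol leaves contributes 0 ε-transitions.
  b·b — 1 ε-transition
  a | b | b·b | c — 9 ε-transitions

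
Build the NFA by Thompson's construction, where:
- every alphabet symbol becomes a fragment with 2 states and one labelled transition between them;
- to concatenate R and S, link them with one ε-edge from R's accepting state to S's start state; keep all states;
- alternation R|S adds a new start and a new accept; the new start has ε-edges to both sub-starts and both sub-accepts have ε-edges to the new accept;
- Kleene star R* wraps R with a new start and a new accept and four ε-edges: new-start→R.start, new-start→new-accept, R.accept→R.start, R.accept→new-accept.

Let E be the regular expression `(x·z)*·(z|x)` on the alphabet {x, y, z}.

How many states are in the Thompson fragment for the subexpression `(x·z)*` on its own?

6

Fragment for `(x·z)*`:
Each of the 2 symbol leaves contributes a 2-state fragment.
  x·z → 4 states
  (x·z)* → 6 states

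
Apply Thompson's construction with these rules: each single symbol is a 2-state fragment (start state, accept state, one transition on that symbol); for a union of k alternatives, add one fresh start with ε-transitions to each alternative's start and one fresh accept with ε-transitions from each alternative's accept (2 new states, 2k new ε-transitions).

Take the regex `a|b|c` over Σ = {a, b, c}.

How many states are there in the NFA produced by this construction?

8

Per subexpression:
Each of the 3 symbol leaves contributes a 2-state fragment.
  a|b|c — 8 states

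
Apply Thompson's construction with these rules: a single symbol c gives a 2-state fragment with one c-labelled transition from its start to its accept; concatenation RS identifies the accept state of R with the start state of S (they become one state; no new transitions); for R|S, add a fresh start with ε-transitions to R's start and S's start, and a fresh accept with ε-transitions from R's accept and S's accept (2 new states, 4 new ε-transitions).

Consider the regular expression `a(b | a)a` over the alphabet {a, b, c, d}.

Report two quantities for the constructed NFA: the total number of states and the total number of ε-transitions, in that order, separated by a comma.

8, 4

Recursing over subexpressions:
Each of the 4 symbol leaves contributes 2 states and 0 ε-transitions.
  b | a : 6 states, 4 ε-transitions
  a(b | a)a : 8 states, 4 ε-transitions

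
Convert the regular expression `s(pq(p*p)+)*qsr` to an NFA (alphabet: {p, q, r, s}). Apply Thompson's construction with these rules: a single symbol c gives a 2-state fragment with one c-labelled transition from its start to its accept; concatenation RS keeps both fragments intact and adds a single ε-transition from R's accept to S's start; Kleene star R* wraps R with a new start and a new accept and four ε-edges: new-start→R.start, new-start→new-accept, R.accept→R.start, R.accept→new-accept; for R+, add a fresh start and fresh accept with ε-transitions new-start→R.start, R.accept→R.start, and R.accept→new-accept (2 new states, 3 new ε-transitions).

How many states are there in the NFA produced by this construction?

22

By structural recursion:
Each of the 8 symbol leaves contributes a 2-state fragment.
  p* : 4 states
  p*p : 6 states
  (p*p)+ : 8 states
  pq(p*p)+ : 12 states
  (pq(p*p)+)* : 14 states
  s(pq(p*p)+)*qsr : 22 states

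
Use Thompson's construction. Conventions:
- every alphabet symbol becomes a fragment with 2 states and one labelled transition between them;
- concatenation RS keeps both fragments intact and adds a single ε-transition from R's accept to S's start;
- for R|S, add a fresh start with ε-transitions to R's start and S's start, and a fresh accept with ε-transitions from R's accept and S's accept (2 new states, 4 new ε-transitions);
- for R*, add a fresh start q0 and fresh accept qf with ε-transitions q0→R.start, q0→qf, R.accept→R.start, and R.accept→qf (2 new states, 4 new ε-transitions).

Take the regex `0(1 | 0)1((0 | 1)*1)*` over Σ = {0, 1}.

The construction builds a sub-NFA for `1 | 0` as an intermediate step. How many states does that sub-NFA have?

Fragment for `1 | 0`:
Each of the 2 symbol leaves contributes a 2-state fragment.
  1 | 0 = 6 states

6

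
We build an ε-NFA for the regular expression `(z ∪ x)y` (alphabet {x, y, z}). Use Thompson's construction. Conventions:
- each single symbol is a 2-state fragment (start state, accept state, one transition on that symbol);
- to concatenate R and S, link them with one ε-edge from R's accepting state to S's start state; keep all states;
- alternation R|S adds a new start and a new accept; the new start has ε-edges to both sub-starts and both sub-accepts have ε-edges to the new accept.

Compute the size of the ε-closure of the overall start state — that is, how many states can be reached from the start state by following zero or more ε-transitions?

3

Work bottom-up. For each fragment F, track |ε-closure(F.start)| and whether F's accept lies in that closure (i.e. whether F accepts ε). A single-symbol fragment has closure size 1 and does not accept ε.
  z ∪ x : C = 1 + 1 + 1 = 3 (the new accept is not ε-reachable since no branch accepts ε)
  (z ∪ x)y : same as the first factor's closure: C = 3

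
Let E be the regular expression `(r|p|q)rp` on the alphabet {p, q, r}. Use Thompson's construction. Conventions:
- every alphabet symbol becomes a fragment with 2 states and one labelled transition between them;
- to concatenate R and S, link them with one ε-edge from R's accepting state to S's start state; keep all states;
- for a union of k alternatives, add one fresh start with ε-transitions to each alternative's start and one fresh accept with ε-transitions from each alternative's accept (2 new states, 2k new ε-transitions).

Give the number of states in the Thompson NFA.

Building bottom-up:
Each of the 5 symbol leaves contributes a 2-state fragment.
  r|p|q : 8 states
  (r|p|q)rp : 12 states

12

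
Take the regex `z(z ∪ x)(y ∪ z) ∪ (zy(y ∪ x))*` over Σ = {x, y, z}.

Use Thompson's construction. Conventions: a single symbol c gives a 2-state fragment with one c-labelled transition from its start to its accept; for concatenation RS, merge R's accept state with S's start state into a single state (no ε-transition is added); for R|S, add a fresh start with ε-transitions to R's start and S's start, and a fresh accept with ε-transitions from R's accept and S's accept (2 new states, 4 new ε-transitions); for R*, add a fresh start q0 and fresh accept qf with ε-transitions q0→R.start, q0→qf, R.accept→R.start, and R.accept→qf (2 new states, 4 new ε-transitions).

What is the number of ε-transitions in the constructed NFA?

20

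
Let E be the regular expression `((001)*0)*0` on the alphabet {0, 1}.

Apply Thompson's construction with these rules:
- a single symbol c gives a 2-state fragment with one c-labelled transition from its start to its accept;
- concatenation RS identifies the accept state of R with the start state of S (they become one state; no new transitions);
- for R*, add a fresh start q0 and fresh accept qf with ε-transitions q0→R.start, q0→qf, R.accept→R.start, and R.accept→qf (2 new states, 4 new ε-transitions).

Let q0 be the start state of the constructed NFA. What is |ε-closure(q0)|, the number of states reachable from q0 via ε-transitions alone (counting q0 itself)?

5

Let C(F) = |ε-closure(F.start)| within fragment F, and note whether F accepts ε. Symbol fragments have C = 1 and do not accept ε. Then:
  001 : |closure| equals the left operand's closure size = 1 (its accept is not ε-reachable, so the closure stops there)
  (001)* : the star's fresh start ε-reaches both the body's start and the fresh accept: |closure| = 2 + 1 = 3
  (001)*0 : the left operand accepts ε, so the closure extends into the next operand (the shared merged state is already counted); |closure| = 3 + (1−1) = 3
  ((001)*0)* : the star's fresh start ε-reaches both the body's start and the fresh accept: |closure| = 2 + 3 = 5
  ((001)*0)*0 : |closure| = 5 + (1−1) = 5 (closure spills across the concat boundary because the left factor accepts ε)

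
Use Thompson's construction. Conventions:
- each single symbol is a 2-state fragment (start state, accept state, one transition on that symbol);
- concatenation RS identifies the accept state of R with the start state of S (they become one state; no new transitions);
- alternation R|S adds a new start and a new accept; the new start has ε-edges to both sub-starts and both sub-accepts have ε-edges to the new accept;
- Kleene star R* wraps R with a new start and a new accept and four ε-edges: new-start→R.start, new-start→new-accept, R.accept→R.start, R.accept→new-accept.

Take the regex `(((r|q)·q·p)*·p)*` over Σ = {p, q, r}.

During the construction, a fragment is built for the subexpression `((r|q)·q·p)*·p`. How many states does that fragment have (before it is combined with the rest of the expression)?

Fragment for `((r|q)·q·p)*·p`:
Each of the 5 symbol leaves contributes a 2-state fragment.
  r|q → 6 states
  (r|q)·q·p → 8 states
  ((r|q)·q·p)* → 10 states
  ((r|q)·q·p)*·p → 11 states

11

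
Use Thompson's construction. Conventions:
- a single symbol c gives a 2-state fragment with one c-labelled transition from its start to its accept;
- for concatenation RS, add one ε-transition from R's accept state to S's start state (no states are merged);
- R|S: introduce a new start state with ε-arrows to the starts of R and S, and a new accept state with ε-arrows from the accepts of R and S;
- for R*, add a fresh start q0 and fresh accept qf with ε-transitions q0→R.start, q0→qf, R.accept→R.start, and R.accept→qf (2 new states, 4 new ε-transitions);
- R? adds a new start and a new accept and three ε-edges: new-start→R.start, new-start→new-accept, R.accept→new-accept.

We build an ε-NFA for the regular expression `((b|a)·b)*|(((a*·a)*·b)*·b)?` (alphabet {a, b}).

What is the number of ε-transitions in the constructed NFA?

Per subexpression:
Each of the 7 symbol leaves contributes 0 ε-transitions.
  b|a : 4 ε-transitions
  (b|a)·b : 5 ε-transitions
  ((b|a)·b)* : 9 ε-transitions
  a* : 4 ε-transitions
  a*·a : 5 ε-transitions
  (a*·a)* : 9 ε-transitions
  (a*·a)*·b : 10 ε-transitions
  ((a*·a)*·b)* : 14 ε-transitions
  ((a*·a)*·b)*·b : 15 ε-transitions
  (((a*·a)*·b)*·b)? : 18 ε-transitions
  ((b|a)·b)*|(((a*·a)*·b)*·b)? : 31 ε-transitions

31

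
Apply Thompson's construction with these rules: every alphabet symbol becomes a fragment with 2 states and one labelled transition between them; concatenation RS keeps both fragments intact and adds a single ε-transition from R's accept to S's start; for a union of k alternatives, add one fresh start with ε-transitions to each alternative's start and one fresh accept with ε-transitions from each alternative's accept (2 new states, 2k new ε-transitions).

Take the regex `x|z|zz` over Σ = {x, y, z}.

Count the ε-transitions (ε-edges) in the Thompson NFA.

7

Recursing over subexpressions:
Each of the 4 symbol leaves contributes 0 ε-transitions.
  zz = 1 ε-transition
  x|z|zz = 7 ε-transitions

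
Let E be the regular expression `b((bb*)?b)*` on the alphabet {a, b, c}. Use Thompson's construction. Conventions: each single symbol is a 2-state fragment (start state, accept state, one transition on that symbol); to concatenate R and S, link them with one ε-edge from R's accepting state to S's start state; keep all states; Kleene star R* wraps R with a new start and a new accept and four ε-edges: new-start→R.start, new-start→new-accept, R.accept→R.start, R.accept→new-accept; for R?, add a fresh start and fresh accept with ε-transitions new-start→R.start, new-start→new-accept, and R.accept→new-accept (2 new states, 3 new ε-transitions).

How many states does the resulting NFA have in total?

Building bottom-up:
Each of the 4 symbol leaves contributes a 2-state fragment.
  b* = 4 states
  bb* = 6 states
  (bb*)? = 8 states
  (bb*)?b = 10 states
  ((bb*)?b)* = 12 states
  b((bb*)?b)* = 14 states

14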